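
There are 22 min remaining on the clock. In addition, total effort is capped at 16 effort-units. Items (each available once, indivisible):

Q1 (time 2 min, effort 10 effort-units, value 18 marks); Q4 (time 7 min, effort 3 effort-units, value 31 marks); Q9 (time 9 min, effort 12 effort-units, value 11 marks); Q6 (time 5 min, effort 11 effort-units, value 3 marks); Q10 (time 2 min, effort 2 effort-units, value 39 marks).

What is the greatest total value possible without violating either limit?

Feasible sets respecting both limits:
- Q1+Q4+Q10: time 11, effort 15, value 88
- Q4+Q6+Q10: time 14, effort 16, value 73
- Q4+Q10: time 9, effort 5, value 70
- Q1+Q10: time 4, effort 12, value 57
Best: 88 marks.

88 marks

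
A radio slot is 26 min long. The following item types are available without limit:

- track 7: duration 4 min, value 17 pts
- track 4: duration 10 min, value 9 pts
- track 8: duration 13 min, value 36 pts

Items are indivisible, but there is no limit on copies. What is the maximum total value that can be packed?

Best value-per-unit is track 7 at 17/4, and filling with it alone uses duration 6×4=24. No mix of the others beats 6×17 = 102.

102 pts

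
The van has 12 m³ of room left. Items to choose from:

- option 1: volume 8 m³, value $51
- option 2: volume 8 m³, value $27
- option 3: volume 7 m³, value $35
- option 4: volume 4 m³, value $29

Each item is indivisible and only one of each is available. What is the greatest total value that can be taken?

Check high-value combinations within 12 m³:
- option 1+option 4: volume 8+4=12, value 51+29=80
- option 3+option 4: volume 7+4=11, value 35+29=64
- option 2+option 4: volume 8+4=12, value 27+29=56
- option 1: volume 8, value 51
Best: $80.

$80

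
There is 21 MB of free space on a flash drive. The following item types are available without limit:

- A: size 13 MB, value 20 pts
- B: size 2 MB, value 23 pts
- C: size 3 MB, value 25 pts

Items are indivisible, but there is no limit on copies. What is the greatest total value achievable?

232 pts

Best value-per-unit is B at 23/2; filling with it alone gives 10×23 = 230.
Optimal mix: 9×B + 1×C → size 21, value 232.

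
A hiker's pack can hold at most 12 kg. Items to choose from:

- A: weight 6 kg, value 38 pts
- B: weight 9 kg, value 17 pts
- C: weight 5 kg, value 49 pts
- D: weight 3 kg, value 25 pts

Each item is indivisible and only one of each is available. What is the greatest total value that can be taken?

Check high-value combinations within 12 kg:
- A+C: weight 6+5=11, value 38+49=87
- C+D: weight 5+3=8, value 49+25=74
- A+D: weight 6+3=9, value 38+25=63
Best: 87 pts.

87 pts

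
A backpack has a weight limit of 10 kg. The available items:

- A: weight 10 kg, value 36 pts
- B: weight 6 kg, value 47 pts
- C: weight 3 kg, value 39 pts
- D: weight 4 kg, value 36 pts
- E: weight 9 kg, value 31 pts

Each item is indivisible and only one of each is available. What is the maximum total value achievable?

86 pts

This is a 0/1 knapsack; check combinations near the capacity.
- B+C: weight 6+3=9, value 47+39=86
- B+D: weight 6+4=10, value 47+36=83
- C+D: weight 3+4=7, value 39+36=75
- B: weight 6, value 47
Best: 86 pts.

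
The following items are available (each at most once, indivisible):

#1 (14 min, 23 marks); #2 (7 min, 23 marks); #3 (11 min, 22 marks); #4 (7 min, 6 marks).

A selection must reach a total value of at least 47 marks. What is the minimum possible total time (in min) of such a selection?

Subsets with value ≥ 47, sorted by total time:
- #2+#3+#4: time 25, value 51
- #1+#2+#4: time 28, value 52
- #1+#2+#3: time 32, value 68
Minimum time: 25 min.

25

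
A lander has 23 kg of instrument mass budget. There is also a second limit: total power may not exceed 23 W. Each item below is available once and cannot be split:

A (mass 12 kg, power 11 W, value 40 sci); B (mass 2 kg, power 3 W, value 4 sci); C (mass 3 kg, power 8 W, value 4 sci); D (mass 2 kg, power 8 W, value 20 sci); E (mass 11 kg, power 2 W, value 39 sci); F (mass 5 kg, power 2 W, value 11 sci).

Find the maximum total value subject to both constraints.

79 sci

Feasible sets respecting both limits:
- A+E: mass 23, power 13, value 79
- B+C+D+E+F: mass 23, power 23, value 78
- B+D+E+F: mass 20, power 15, value 74
Best: 79 sci.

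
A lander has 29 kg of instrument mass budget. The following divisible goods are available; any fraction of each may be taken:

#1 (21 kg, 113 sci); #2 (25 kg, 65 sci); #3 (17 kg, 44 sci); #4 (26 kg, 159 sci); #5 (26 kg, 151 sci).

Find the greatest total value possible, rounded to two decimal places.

Take in order of value per unit:
- #4 (159/26 per unit): all 26 → value 159, running total 159.00
- #5 (151/26 per unit): 3 of 26 → value 3×151/26 = 17.4231, running total 176.42
Total 176.42.

176.42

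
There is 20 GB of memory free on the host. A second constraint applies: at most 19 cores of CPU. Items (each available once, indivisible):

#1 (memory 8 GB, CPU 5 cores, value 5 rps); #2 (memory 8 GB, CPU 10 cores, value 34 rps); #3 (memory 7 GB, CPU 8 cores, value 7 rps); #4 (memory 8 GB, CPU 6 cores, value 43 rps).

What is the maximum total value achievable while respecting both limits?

Feasible sets respecting both limits:
- #2+#4: memory 16, CPU 16, value 77
- #3+#4: memory 15, CPU 14, value 50
- #1+#4: memory 16, CPU 11, value 48
Best: 77 rps.

77 rps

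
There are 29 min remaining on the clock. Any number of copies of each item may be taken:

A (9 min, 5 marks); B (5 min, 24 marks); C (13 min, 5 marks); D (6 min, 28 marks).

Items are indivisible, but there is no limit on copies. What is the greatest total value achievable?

Best value-per-unit is B at 24/5; filling with it alone gives 5×24 = 120.
Optimal mix: 1×B + 4×D → time 29, value 136.

136 marks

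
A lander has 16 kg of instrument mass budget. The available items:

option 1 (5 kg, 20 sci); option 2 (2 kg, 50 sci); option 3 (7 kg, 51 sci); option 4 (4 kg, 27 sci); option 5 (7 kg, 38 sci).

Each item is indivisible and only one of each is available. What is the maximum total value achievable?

Check high-value combinations within 16 kg:
- option 2+option 3+option 5: mass 2+7+7=16, value 50+51+38=139
- option 2+option 3+option 4: mass 2+7+4=13, value 50+51+27=128
- option 1+option 2+option 3: mass 5+2+7=14, value 20+50+51=121
Best: 139 sci.

139 sci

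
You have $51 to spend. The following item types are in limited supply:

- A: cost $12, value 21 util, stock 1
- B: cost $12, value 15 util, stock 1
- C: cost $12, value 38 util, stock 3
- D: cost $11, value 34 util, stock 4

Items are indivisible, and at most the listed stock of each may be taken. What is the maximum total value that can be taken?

148 util

Best selections within cost 51 and stock limits:
- 3×C + 1×D: cost 47, value 148
- 2×C + 2×D: cost 46, value 144
- 1×C + 3×D: cost 45, value 140
- 4×D: cost 44, value 136
Best: 148 util.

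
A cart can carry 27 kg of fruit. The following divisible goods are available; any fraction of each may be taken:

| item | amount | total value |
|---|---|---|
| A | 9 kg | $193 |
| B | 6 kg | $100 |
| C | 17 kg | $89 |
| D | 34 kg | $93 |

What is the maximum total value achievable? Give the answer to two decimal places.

355.82

Take in order of value per unit:
- A (193/9 per unit): all 9 → value 193, running total 193.00
- B (100/6 per unit): all 6 → value 100, running total 293.00
- C (89/17 per unit): 12 of 17 → value 12×89/17 = 62.8235, running total 355.82
Total 355.82.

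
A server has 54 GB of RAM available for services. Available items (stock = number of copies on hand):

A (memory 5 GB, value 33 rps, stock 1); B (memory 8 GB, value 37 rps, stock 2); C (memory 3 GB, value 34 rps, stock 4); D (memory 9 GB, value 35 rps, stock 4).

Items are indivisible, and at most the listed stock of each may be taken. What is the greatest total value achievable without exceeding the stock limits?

Top feasible selections:
- 1×A + 2×B + 4×C + 2×D: memory 51, value 313
- 1×A + 1×B + 4×C + 3×D: memory 52, value 311
- 1×A + 4×C + 4×D: memory 53, value 309
Best: 313 rps.

313 rps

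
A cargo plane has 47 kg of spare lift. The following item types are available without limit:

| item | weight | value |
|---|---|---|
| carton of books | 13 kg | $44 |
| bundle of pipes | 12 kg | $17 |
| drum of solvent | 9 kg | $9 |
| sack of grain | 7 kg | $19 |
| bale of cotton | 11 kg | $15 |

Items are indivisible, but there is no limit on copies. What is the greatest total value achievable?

$151

Best value-per-unit is carton of books at 44/13; filling with it alone gives 3×44 = 132.
Optimal mix: 3×carton of books + 1×sack of grain → weight 46, value 151.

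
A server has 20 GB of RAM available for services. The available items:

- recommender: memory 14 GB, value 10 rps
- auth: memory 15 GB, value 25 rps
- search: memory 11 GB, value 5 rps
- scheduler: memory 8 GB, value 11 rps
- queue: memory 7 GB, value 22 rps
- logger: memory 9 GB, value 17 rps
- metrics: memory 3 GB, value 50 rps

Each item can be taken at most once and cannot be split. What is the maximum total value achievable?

89 rps

This is a 0/1 knapsack; check combinations near the capacity.
- queue+logger+metrics: memory 7+9+3=19, value 22+17+50=89
- scheduler+queue+metrics: memory 8+7+3=18, value 11+22+50=83
- scheduler+logger+metrics: memory 8+9+3=20, value 11+17+50=78
- auth+metrics: memory 15+3=18, value 25+50=75
Best: 89 rps.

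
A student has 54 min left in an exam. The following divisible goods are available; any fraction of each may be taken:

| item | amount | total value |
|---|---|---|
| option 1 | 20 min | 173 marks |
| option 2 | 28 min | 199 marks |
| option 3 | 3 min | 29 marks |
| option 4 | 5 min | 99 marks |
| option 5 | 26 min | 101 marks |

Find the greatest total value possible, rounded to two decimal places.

485.79

Take in order of value per unit:
- option 4 (99/5 per unit): all 5 → value 99, running total 99.00
- option 3 (29/3 per unit): all 3 → value 29, running total 128.00
- option 1 (173/20 per unit): all 20 → value 173, running total 301.00
- option 2 (199/28 per unit): 26 of 28 → value 26×199/28 = 184.7857, running total 485.79
Total 485.79.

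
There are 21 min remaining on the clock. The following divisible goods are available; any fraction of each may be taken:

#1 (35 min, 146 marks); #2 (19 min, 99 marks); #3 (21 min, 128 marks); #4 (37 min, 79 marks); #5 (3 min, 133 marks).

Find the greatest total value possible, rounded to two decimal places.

242.71

Take in order of value per unit:
- #5 (133/3 per unit): all 3 → value 133, running total 133.00
- #3 (128/21 per unit): 18 of 21 → value 18×128/21 = 109.7143, running total 242.71
Total 242.71.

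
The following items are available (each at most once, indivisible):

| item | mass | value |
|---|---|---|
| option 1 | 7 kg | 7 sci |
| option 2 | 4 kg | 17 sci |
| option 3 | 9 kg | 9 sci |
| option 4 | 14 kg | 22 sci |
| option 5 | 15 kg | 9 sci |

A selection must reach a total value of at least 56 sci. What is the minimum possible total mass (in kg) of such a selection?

42

Subsets with value ≥ 56, sorted by total mass:
- option 2+option 3+option 4+option 5: mass 42, value 57
- option 1+option 2+option 3+option 4+option 5: mass 49, value 64
Minimum mass: 42 kg.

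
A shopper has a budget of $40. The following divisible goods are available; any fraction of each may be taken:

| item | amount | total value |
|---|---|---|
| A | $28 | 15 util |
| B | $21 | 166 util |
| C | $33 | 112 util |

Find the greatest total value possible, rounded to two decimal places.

230.48

Take in order of value per unit:
- B (166/21 per unit): all 21 → value 166, running total 166.00
- C (112/33 per unit): 19 of 33 → value 19×112/33 = 64.4848, running total 230.48
Total 230.48.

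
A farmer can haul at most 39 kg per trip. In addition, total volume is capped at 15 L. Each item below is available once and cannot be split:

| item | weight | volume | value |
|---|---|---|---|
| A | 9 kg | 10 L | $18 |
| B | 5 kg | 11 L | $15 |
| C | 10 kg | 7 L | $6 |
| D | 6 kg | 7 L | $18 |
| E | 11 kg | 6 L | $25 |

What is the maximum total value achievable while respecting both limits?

Feasible sets respecting both limits:
- D+E: weight 17, volume 13, value 43
- C+E: weight 21, volume 13, value 31
- E: weight 11, volume 6, value 25
- C+D: weight 16, volume 14, value 24
Best: $43.

$43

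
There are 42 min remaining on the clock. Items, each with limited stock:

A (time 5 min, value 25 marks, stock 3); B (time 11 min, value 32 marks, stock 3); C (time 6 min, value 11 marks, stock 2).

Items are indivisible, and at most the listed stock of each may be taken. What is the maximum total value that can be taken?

Best selections within time 42 and stock limits:
- 3×A + 2×B: time 37, value 139
- 3×A + 1×B + 2×C: time 38, value 129
- 2×A + 2×B + 1×C: time 38, value 125
- 1×A + 3×B: time 38, value 121
Best: 139 marks.

139 marks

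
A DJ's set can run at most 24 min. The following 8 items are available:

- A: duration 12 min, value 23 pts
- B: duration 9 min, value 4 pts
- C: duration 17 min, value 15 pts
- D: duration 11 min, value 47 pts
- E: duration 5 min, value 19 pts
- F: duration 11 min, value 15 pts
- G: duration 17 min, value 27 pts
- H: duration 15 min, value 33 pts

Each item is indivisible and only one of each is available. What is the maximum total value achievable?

70 pts

Check high-value combinations within 24 min:
- A+D: duration 12+11=23, value 23+47=70
- D+E: duration 11+5=16, value 47+19=66
- D+F: duration 11+11=22, value 47+15=62
Best: 70 pts.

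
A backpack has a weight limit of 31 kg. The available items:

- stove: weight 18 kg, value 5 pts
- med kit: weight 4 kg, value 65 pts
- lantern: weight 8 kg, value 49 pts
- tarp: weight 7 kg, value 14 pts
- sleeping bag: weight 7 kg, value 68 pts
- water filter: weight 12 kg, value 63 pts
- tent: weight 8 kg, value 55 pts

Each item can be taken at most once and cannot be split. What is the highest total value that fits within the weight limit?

251 pts

This is a 0/1 knapsack; check combinations near the capacity.
- med kit+sleeping bag+water filter+tent: weight 4+7+12+8=31, value 65+68+63+55=251
- med kit+lantern+sleeping bag+water filter: weight 4+8+7+12=31, value 65+49+68+63=245
- med kit+lantern+sleeping bag+tent: weight 4+8+7+8=27, value 65+49+68+55=237
- med kit+tarp+sleeping bag+water filter: weight 4+7+7+12=30, value 65+14+68+63=210
Best: 251 pts.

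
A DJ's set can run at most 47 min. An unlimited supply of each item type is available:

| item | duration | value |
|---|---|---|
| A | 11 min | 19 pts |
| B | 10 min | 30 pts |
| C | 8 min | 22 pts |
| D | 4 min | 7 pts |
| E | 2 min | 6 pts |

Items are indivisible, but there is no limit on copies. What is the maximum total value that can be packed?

138 pts

Best value-per-unit is B at 30/10; filling with it alone gives 4×30 = 120.
Optimal mix: 4×B + 3×E → duration 46, value 138.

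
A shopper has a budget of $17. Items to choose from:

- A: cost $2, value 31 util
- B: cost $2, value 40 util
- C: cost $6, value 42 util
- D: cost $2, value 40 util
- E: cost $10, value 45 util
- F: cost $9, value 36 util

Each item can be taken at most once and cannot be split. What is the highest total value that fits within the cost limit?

Check high-value combinations within $17:
- A+B+D+E: cost 2+2+2+10=16, value 31+40+40+45=156
- A+B+C+D: cost 2+2+6+2=12, value 31+40+42+40=153
- A+B+D+F: cost 2+2+2+9=15, value 31+40+40+36=147
- B+D+E: cost 2+2+10=14, value 40+40+45=125
- B+C+D: cost 2+6+2=10, value 40+42+40=122
Best: 156 util.

156 util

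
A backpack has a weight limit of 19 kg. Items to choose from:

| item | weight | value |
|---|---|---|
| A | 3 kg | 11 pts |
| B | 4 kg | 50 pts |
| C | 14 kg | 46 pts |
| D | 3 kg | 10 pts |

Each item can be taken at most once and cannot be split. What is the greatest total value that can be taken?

96 pts

Check high-value combinations within 19 kg:
- B+C: weight 4+14=18, value 50+46=96
- A+B+D: weight 3+4+3=10, value 11+50+10=71
- A+B: weight 3+4=7, value 11+50=61
- B+D: weight 4+3=7, value 50+10=60
Best: 96 pts.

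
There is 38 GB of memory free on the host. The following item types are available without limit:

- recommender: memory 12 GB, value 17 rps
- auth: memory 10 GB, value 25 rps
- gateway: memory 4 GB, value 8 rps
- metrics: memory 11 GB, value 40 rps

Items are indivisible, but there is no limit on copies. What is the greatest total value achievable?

128 rps

Best value-per-unit is metrics at 40/11; filling with it alone gives 3×40 = 120.
Optimal mix: 1×gateway + 3×metrics → memory 37, value 128.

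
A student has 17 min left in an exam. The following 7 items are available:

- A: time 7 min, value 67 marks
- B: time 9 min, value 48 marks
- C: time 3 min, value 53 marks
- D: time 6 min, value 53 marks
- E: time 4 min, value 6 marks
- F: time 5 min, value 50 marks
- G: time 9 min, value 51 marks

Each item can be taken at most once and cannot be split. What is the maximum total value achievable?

173 marks

Check high-value combinations within 17 min:
- A+C+D: time 7+3+6=16, value 67+53+53=173
- A+C+F: time 7+3+5=15, value 67+53+50=170
- C+D+F: time 3+6+5=14, value 53+53+50=156
- C+F+G: time 3+5+9=17, value 53+50+51=154
- B+C+F: time 9+3+5=17, value 48+53+50=151
Best: 173 marks.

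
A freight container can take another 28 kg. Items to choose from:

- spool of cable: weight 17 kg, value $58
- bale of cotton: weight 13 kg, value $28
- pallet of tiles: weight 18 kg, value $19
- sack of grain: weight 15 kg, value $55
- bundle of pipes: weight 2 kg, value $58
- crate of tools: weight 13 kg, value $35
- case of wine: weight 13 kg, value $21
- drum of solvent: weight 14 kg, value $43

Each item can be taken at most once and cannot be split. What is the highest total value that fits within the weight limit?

$121

Check high-value combinations within 28 kg:
- bale of cotton+bundle of pipes+crate of tools: weight 13+2+13=28, value 28+58+35=121
- spool of cable+bundle of pipes: weight 17+2=19, value 58+58=116
- bundle of pipes+crate of tools+case of wine: weight 2+13+13=28, value 58+35+21=114
Best: $121.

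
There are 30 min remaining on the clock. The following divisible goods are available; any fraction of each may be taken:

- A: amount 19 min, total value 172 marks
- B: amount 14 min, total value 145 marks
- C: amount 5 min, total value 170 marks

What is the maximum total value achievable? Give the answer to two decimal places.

Take in order of value per unit:
- C (170/5 per unit): all 5 → value 170, running total 170.00
- B (145/14 per unit): all 14 → value 145, running total 315.00
- A (172/19 per unit): 11 of 19 → value 11×172/19 = 99.5789, running total 414.58
Total 414.58.

414.58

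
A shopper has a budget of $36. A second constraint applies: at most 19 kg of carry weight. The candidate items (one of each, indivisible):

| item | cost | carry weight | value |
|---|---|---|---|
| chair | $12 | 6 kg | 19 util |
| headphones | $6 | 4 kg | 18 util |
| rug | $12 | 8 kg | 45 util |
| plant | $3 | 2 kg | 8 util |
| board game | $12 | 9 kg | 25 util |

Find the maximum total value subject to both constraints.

Feasible sets respecting both limits:
- chair+headphones+rug: cost 30, carry weight 18, value 82
- rug+plant+board game: cost 27, carry weight 19, value 78
- chair+rug+plant: cost 27, carry weight 16, value 72
- headphones+rug+plant: cost 21, carry weight 14, value 71
Best: 82 util.

82 util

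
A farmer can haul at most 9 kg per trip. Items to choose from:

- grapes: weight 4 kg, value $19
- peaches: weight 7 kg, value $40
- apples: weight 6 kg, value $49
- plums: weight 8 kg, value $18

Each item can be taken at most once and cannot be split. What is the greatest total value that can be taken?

$49

This is a 0/1 knapsack; check combinations near the capacity.
- apples: weight 6, value 49
- peaches: weight 7, value 40
- grapes: weight 4, value 19
Best: $49.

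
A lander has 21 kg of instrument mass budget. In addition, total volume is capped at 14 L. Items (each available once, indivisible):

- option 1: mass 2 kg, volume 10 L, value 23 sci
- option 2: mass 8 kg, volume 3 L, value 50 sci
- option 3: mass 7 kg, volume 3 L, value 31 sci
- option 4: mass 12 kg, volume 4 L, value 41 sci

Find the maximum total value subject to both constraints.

91 sci

Feasible sets respecting both limits:
- option 2+option 4: mass 20, volume 7, value 91
- option 2+option 3: mass 15, volume 6, value 81
- option 1+option 2: mass 10, volume 13, value 73
Best: 91 sci.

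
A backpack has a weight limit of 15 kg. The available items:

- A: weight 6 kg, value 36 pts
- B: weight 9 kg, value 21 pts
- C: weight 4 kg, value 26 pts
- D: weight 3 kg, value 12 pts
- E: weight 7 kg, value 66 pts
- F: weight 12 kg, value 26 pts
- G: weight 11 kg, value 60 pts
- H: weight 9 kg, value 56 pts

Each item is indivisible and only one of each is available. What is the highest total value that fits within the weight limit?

Check high-value combinations within 15 kg:
- C+D+E: weight 4+3+7=14, value 26+12+66=104
- A+E: weight 6+7=13, value 36+66=102
- C+E: weight 4+7=11, value 26+66=92
- A+H: weight 6+9=15, value 36+56=92
- C+G: weight 4+11=15, value 26+60=86
Best: 104 pts.

104 pts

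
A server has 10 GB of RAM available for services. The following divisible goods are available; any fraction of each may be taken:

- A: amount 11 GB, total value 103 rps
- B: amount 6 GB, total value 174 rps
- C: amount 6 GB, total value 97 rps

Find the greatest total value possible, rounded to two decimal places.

Take in order of value per unit:
- B (174/6 per unit): all 6 → value 174, running total 174.00
- C (97/6 per unit): 4 of 6 → value 4×97/6 = 64.6667, running total 238.67
Total 238.67.

238.67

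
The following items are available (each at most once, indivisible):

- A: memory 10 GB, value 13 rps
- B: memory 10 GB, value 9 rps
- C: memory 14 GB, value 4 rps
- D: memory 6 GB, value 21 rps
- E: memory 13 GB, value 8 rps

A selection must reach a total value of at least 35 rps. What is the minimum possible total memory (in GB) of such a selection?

26

Subsets with value ≥ 35, sorted by total memory:
- A+B+D: memory 26, value 43
- A+D+E: memory 29, value 42
- B+D+E: memory 29, value 38
Minimum memory: 26 GB.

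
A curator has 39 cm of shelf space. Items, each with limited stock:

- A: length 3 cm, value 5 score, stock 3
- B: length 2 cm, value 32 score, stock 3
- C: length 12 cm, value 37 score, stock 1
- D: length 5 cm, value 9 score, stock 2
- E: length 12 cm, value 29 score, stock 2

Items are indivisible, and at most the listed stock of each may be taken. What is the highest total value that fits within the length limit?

Top feasible selections:
- 3×A + 3×B + 1×C + 1×E: length 39, value 177
- 1×A + 3×B + 1×C + 1×D + 1×E: length 38, value 176
- 2×A + 3×B + 1×C + 1×E: length 36, value 172
Best: 177 score.

177 score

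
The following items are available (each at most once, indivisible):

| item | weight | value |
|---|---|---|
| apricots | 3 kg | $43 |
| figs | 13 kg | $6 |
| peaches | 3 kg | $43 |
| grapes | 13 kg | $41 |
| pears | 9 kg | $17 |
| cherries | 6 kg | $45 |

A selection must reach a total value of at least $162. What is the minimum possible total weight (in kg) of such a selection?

Subsets with value ≥ 162, sorted by total weight:
- apricots+peaches+grapes+cherries: weight 25, value 172
- apricots+peaches+grapes+pears+cherries: weight 34, value 189
Minimum weight: 25 kg.

25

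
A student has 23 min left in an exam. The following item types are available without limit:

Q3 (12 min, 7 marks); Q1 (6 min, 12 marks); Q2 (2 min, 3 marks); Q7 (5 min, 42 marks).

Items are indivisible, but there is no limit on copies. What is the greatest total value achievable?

171 marks

Best value-per-unit is Q7 at 42/5; filling with it alone gives 4×42 = 168.
Optimal mix: 1×Q2 + 4×Q7 → time 22, value 171.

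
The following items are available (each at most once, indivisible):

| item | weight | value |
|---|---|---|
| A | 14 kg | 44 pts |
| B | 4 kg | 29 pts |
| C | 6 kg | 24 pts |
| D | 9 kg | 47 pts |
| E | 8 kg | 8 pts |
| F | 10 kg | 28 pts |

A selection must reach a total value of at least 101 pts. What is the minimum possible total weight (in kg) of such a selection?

Subsets with value ≥ 101, sorted by total weight:
- B+D+F: weight 23, value 104
- A+B+D: weight 27, value 120
- B+C+D+E: weight 27, value 108
Minimum weight: 23 kg.

23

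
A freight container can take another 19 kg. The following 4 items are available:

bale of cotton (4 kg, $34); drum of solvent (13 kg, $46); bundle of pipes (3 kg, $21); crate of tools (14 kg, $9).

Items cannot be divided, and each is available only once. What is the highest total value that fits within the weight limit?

This is a 0/1 knapsack; check combinations near the capacity.
- bale of cotton+drum of solvent: weight 4+13=17, value 34+46=80
- drum of solvent+bundle of pipes: weight 13+3=16, value 46+21=67
- bale of cotton+bundle of pipes: weight 4+3=7, value 34+21=55
Best: $80.

$80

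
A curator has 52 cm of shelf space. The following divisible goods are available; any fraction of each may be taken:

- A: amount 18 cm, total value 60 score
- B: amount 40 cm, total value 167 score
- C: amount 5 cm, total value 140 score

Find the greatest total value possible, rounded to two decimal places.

Take in order of value per unit:
- C (140/5 per unit): all 5 → value 140, running total 140.00
- B (167/40 per unit): all 40 → value 167, running total 307.00
- A (60/18 per unit): 7 of 18 → value 7×60/18 = 23.3333, running total 330.33
Total 330.33.

330.33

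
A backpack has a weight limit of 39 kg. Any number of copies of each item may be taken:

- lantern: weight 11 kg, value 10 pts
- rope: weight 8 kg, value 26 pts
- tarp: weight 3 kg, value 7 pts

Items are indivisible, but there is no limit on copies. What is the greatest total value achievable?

118 pts

Best value-per-unit is rope at 26/8; filling with it alone gives 4×26 = 104.
Optimal mix: 4×rope + 2×tarp → weight 38, value 118.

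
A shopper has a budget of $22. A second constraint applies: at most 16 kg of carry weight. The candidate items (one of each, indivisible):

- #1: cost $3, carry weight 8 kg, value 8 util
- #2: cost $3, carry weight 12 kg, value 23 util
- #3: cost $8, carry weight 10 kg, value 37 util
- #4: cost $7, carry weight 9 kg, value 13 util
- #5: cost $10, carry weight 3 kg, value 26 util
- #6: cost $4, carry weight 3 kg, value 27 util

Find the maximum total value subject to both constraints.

90 util

Feasible sets respecting both limits:
- #3+#5+#6: cost 22, carry weight 16, value 90
- #4+#5+#6: cost 21, carry weight 15, value 66
- #3+#6: cost 12, carry weight 13, value 64
- #3+#5: cost 18, carry weight 13, value 63
Best: 90 util.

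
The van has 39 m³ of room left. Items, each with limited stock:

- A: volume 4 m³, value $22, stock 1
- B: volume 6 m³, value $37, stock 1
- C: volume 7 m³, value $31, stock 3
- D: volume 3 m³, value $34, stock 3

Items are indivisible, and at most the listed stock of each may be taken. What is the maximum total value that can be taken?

Best selections within volume 39 and stock limits:
- 1×B + 3×C + 3×D: volume 36, value 232
- 1×A + 1×B + 2×C + 3×D: volume 33, value 223
- 1×A + 1×B + 3×C + 2×D: volume 37, value 220
Best: $232.

$232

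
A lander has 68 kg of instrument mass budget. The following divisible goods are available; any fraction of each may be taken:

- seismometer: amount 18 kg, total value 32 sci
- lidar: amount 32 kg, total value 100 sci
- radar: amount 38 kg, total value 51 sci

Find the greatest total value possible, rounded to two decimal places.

Take in order of value per unit:
- lidar (100/32 per unit): all 32 → value 100, running total 100.00
- seismometer (32/18 per unit): all 18 → value 32, running total 132.00
- radar (51/38 per unit): 18 of 38 → value 18×51/38 = 24.1579, running total 156.16
Total 156.16.

156.16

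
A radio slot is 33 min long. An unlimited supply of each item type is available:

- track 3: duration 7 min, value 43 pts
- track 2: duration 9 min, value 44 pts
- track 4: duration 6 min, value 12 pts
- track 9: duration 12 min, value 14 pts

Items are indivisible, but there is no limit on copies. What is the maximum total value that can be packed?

174 pts

Best value-per-unit is track 3 at 43/7; filling with it alone gives 4×43 = 172.
Optimal mix: 2×track 3 + 2×track 2 → duration 32, value 174.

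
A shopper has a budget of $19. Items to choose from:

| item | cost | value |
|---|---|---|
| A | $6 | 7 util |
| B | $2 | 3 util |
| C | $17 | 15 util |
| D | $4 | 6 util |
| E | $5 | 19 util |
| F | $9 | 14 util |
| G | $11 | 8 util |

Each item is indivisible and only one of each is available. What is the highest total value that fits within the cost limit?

39 util

Check high-value combinations within $19:
- D+E+F: cost 4+5+9=18, value 6+19+14=39
- B+E+F: cost 2+5+9=16, value 3+19+14=36
- A+B+D+E: cost 6+2+4+5=17, value 7+3+6+19=35
- E+F: cost 5+9=14, value 19+14=33
- A+D+E: cost 6+4+5=15, value 7+6+19=32
Best: 39 util.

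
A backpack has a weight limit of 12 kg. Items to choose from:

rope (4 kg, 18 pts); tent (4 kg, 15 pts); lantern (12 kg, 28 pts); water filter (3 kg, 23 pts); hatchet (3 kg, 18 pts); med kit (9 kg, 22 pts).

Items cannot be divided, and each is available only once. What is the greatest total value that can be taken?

Check high-value combinations within 12 kg:
- rope+water filter+hatchet: weight 4+3+3=10, value 18+23+18=59
- tent+water filter+hatchet: weight 4+3+3=10, value 15+23+18=56
- rope+tent+water filter: weight 4+4+3=11, value 18+15+23=56
- rope+tent+hatchet: weight 4+4+3=11, value 18+15+18=51
Best: 59 pts.

59 pts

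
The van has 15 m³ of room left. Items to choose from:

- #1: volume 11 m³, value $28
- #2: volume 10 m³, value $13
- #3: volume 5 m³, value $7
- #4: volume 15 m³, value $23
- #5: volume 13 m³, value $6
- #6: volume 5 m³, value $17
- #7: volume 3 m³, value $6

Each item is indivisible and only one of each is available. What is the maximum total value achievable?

This is a 0/1 knapsack; check combinations near the capacity.
- #1+#7: volume 11+3=14, value 28+6=34
- #3+#6+#7: volume 5+5+3=13, value 7+17+6=30
- #2+#6: volume 10+5=15, value 13+17=30
Best: $34.

$34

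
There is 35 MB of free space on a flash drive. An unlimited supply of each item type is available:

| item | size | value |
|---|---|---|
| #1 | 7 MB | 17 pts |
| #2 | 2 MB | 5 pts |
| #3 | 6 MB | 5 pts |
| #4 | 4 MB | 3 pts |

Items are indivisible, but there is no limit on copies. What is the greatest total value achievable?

Best value-per-unit is #2 at 5/2; filling with it alone gives 17×5 = 85.
Optimal mix: 1×#1 + 14×#2 → size 35, value 87.

87 pts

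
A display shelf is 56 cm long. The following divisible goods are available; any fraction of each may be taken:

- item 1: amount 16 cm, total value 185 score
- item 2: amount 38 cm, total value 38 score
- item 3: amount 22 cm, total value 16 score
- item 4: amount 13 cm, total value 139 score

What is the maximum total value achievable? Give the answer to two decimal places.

Take in order of value per unit:
- item 1 (185/16 per unit): all 16 → value 185, running total 185.00
- item 4 (139/13 per unit): all 13 → value 139, running total 324.00
- item 2 (38/38 per unit): 27 of 38 → value 27×38/38 = 27.0000, running total 351.00
Total 351.00.

351.00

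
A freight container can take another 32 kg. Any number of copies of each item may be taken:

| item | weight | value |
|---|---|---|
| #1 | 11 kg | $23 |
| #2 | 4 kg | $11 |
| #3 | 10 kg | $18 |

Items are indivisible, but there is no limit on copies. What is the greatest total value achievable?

Best value-per-unit is #2 at 11/4, and filling with it alone uses weight 8×4=32. No mix of the others beats 8×11 = 88.

$88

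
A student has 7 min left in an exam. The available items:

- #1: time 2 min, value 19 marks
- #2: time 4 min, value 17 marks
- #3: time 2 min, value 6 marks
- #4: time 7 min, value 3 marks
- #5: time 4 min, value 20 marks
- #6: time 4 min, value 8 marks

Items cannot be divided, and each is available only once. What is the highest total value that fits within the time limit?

Check high-value combinations within 7 min:
- #1+#5: time 2+4=6, value 19+20=39
- #1+#2: time 2+4=6, value 19+17=36
- #1+#6: time 2+4=6, value 19+8=27
- #3+#5: time 2+4=6, value 6+20=26
Best: 39 marks.

39 marks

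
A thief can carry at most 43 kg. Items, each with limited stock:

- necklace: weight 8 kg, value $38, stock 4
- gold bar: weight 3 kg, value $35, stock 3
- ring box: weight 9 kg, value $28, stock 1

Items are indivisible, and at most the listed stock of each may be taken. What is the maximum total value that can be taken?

Best selections within weight 43 and stock limits:
- 4×necklace + 3×gold bar: weight 41, value 257
- 3×necklace + 3×gold bar + 1×ring box: weight 42, value 247
- 4×necklace + 2×gold bar: weight 38, value 222
- 3×necklace + 3×gold bar: weight 33, value 219
Best: $257.

$257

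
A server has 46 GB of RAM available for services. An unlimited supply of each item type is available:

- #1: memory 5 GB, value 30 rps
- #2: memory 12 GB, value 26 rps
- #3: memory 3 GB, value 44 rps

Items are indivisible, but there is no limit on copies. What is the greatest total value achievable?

Best value-per-unit is #3 at 44/3, and filling with it alone uses memory 15×3=45. No mix of the others beats 15×44 = 660.

660 rps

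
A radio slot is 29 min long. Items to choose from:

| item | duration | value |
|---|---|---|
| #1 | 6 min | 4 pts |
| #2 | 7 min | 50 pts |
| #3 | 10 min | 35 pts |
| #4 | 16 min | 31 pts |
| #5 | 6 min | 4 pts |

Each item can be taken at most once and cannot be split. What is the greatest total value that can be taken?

Check high-value combinations within 29 min:
- #1+#2+#3+#5: duration 6+7+10+6=29, value 4+50+35+4=93
- #1+#2+#3: duration 6+7+10=23, value 4+50+35=89
- #2+#3+#5: duration 7+10+6=23, value 50+35+4=89
- #2+#3: duration 7+10=17, value 50+35=85
Best: 93 pts.

93 pts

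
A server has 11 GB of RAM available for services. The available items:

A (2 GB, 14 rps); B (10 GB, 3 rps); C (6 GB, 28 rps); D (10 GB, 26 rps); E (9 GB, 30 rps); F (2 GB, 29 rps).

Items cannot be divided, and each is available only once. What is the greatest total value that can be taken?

71 rps

Check high-value combinations within 11 GB:
- A+C+F: memory 2+6+2=10, value 14+28+29=71
- E+F: memory 9+2=11, value 30+29=59
- C+F: memory 6+2=8, value 28+29=57
- A+E: memory 2+9=11, value 14+30=44
Best: 71 rps.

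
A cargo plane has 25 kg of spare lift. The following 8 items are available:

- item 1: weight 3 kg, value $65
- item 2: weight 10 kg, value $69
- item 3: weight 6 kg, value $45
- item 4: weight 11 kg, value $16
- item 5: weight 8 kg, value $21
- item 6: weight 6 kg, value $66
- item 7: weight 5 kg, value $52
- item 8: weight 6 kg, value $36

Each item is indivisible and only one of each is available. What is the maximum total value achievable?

This is a 0/1 knapsack; check combinations near the capacity.
- item 1+item 2+item 6+item 7: weight 3+10+6+5=24, value 65+69+66+52=252
- item 1+item 2+item 3+item 6: weight 3+10+6+6=25, value 65+69+45+66=245
- item 1+item 2+item 6+item 8: weight 3+10+6+6=25, value 65+69+66+36=236
- item 1+item 2+item 3+item 7: weight 3+10+6+5=24, value 65+69+45+52=231
- item 1+item 3+item 6+item 7: weight 3+6+6+5=20, value 65+45+66+52=228
Best: $252.

$252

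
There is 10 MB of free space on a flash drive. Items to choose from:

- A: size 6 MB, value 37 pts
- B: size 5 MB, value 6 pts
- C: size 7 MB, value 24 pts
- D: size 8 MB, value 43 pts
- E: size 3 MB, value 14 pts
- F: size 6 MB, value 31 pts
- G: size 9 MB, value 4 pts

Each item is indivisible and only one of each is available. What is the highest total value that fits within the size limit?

51 pts

Check high-value combinations within 10 MB:
- A+E: size 6+3=9, value 37+14=51
- E+F: size 3+6=9, value 14+31=45
- D: size 8, value 43
- C+E: size 7+3=10, value 24+14=38
- A: size 6, value 37
Best: 51 pts.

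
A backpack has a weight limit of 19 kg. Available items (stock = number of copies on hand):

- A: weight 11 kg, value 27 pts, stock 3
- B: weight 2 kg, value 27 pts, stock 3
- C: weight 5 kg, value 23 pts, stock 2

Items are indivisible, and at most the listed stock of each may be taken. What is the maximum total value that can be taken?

Best selections within weight 19 and stock limits:
- 3×B + 2×C: weight 16, value 127
- 1×A + 3×B: weight 17, value 108
Best: 127 pts.

127 pts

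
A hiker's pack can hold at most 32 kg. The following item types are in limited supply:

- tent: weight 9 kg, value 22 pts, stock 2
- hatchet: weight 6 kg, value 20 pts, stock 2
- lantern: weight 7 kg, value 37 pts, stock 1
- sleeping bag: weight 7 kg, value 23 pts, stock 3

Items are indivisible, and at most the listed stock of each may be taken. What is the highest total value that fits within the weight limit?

106 pts

Top feasible selections:
- 1×lantern + 3×sleeping bag: weight 28, value 106
- 1×tent + 1×lantern + 2×sleeping bag: weight 30, value 105
- 2×tent + 1×lantern + 1×sleeping bag: weight 32, value 104
Best: 106 pts.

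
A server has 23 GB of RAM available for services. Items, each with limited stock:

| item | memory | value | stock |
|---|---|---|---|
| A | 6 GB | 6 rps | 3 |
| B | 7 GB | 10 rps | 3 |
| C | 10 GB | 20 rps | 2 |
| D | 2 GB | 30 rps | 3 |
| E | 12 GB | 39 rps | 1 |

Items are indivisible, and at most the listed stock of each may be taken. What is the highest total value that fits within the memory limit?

129 rps

Top feasible selections:
- 3×D + 1×E: memory 18, value 129
- 1×B + 1×C + 3×D: memory 23, value 120
Best: 129 rps.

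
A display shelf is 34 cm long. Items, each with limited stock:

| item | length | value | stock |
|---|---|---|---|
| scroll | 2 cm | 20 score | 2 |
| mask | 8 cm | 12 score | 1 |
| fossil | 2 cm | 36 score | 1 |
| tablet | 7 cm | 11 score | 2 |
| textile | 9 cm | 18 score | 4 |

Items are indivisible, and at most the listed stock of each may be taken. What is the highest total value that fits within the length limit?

130 score

Best selections within length 34 and stock limits:
- 2×scroll + 1×fossil + 3×textile: length 33, value 130
- 2×scroll + 1×mask + 1×fossil + 2×textile: length 32, value 124
- 2×scroll + 1×fossil + 1×tablet + 2×textile: length 31, value 123
- 2×scroll + 1×mask + 1×fossil + 1×tablet + 1×textile: length 30, value 117
Best: 130 score.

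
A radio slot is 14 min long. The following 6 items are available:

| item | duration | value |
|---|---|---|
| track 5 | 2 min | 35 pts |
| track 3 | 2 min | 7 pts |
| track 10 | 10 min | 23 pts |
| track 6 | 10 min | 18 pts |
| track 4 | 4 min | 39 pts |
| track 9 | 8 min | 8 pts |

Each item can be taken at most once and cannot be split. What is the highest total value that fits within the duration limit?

82 pts

Check high-value combinations within 14 min:
- track 5+track 4+track 9: duration 2+4+8=14, value 35+39+8=82
- track 5+track 3+track 4: duration 2+2+4=8, value 35+7+39=81
- track 5+track 4: duration 2+4=6, value 35+39=74
- track 5+track 3+track 10: duration 2+2+10=14, value 35+7+23=65
- track 10+track 4: duration 10+4=14, value 23+39=62
Best: 82 pts.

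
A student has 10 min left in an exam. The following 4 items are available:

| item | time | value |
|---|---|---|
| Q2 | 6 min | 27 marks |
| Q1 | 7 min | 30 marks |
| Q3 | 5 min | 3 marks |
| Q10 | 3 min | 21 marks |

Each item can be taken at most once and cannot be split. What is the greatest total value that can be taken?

Check high-value combinations within 10 min:
- Q1+Q10: time 7+3=10, value 30+21=51
- Q2+Q10: time 6+3=9, value 27+21=48
- Q1: time 7, value 30
- Q2: time 6, value 27
- Q3+Q10: time 5+3=8, value 3+21=24
Best: 51 marks.

51 marks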